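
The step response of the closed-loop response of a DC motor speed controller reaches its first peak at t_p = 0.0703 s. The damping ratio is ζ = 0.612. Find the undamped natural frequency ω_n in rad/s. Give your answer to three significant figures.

Peak time t_p = π/ω_d, so ω_d = π/t_p = π/0.0703 = 44.7 rad/s.
ω_n = ω_d/√(1−ζ²) = 44.7/√0.625 = 56.5 rad/s.

ω_n ≈ 56.5 rad/s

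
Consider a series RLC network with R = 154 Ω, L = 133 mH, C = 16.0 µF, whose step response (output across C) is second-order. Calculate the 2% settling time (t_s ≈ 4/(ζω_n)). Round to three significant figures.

For a series RLC circuit (capacitor voltage as output), ω_n = 1/√(LC) = 1/√(133 mH · 16.0 µF) = 686 rad/s.
ζ = (R/2)·√(C/L) = (154/2)·√(16.0 µF/133 mH) = 0.845.
t_s ≈ 4/(ζω_n) = 0.00691 s.

t_s ≈ 0.00691 s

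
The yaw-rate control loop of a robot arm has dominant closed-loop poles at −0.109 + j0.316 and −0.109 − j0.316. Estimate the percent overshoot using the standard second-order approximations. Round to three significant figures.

%OS ≈ 33.8%

|pole| = ω_n = √(0.109² + 0.316²) = 0.334 rad/s; ζ = cos θ = σ/ω_n = 0.326.
Overshoot: exp(−π·0.326/√(1−0.326²)) = 0.338, i.e. 33.8%.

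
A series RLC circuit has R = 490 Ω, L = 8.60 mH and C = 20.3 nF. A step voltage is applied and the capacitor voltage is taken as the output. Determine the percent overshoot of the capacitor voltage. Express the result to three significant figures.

%OS ≈ 27.9%

For a series RLC circuit (capacitor voltage as output), ω_n = 1/√(LC) = 1/√(8.60 mH · 20.3 nF) = 75700 rad/s.
ζ = (R/2)·√(C/L) = (490/2)·√(20.3 nF/8.60 mH) = 0.376.
Overshoot: exp(−π·0.376/√(1−0.376²)) = 0.279, i.e. 27.9%.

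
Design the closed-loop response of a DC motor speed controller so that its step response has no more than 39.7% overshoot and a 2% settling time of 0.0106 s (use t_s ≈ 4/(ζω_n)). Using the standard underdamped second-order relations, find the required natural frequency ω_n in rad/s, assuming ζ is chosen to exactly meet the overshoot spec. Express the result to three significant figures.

ω_n ≈ 1340 rad/s

From %OS = 100·exp(−πζ/√(1−ζ²)), invert to get ζ = −ln(OS)/√(π² + ln²(OS)) with OS = 0.397.
−ln 0.397 = 0.9238, so ζ = 0.9238/√(π² + 0.8534) = 0.282.
From t_s ≈ 4/(ζω_n): ω_n = 4/(ζ·t_s) = 4/(0.282·0.0106) = 1340 rad/s.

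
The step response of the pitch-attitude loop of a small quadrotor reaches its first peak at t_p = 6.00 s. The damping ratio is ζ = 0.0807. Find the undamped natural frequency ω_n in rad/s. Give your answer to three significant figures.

Peak time t_p = π/ω_d, so ω_d = π/t_p = π/6.00 = 0.524 rad/s.
ω_n = ω_d/√(1−ζ²) = 0.524/√0.993 = 0.525 rad/s.

ω_n ≈ 0.525 rad/s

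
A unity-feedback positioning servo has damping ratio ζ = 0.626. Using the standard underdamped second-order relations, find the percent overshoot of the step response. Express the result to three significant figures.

%OS ≈ 8.03%

For an underdamped second-order system, %OS = 100·exp(−πζ/√(1−ζ²)).
πζ/√(1−ζ²) = π·0.626/√(1−0.392) = 2.522, so %OS = 100·e^(−2.522) = 8.03%.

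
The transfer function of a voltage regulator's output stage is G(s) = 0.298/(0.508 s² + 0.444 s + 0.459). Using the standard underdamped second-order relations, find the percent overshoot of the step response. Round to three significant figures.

Dividing through by 0.508: denominator becomes s² + 0.8740 s + 0.9035.
So ω_n = √0.9035 = 0.951 rad/s and ζ = 0.8740/(2·0.951) = 0.460.
%OS = 100 e^{−πζ/√(1−ζ²)} with ζ = 0.460 gives 19.7%.

%OS ≈ 19.7%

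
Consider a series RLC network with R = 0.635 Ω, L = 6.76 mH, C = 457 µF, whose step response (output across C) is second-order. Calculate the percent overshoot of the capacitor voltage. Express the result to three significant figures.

%OS ≈ 77.1%

For a series RLC circuit (capacitor voltage as output), ω_n = 1/√(LC) = 1/√(6.76 mH · 457 µF) = 569 rad/s.
ζ = (R/2)·√(C/L) = (0.635/2)·√(457 µF/6.76 mH) = 0.0826.
Overshoot: exp(−π·0.0826/√(1−0.0826²)) = 0.771, i.e. 77.1%.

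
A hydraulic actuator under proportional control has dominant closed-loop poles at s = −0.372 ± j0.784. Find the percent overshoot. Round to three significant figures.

With σ = 0.372, ω_d = 0.784: ω_n = √(σ²+ω_d²) = 0.868 rad/s, ζ = σ/ω_n = 0.429.
%OS = 100·exp(−πζ/√(1−ζ²)) = 22.5%.

%OS ≈ 22.5%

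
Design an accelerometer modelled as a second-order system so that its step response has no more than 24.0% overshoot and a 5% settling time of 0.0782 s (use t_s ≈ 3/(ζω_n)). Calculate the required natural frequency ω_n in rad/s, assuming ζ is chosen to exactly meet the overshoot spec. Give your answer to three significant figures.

Inverting the overshoot relation: ζ = |ln 0.240|/√(π² + ln²0.240) = 0.414.
Then ω_n = 3/(ζ t_s) = 3/(0.414 × 0.0782) = 92.8 rad/s.

ω_n ≈ 92.8 rad/s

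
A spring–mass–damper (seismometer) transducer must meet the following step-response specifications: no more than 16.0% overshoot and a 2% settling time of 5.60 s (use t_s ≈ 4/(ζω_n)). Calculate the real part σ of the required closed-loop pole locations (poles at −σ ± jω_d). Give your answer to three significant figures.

The settling-time spec alone fixes σ = ζω_n = 4/t_s = 4/5.60 = 0.714.
(Overshoot then fixes ζ = 0.504 and hence ω_d = σ·√(1−ζ²)/ζ = 1.22 rad/s.)

σ ≈ 0.714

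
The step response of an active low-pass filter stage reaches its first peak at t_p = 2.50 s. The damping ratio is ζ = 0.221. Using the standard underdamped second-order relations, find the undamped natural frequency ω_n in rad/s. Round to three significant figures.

Peak time t_p = π/ω_d, so ω_d = π/t_p = π/2.50 = 1.26 rad/s.
ω_n = ω_d/√(1−ζ²) = 1.26/√0.951 = 1.29 rad/s.

ω_n ≈ 1.29 rad/s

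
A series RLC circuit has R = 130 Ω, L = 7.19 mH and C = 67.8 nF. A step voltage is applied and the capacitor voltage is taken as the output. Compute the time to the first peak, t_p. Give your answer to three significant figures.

For a series RLC circuit (capacitor voltage as output), ω_n = 1/√(LC) = 1/√(7.19 mH · 67.8 nF) = 45300 rad/s.
ζ = (R/2)·√(C/L) = (130/2)·√(67.8 nF/7.19 mH) = 0.200.
ω_d = ω_n√(1−ζ²) = 44400 rad/s. t_p = π/ω_d = 0.0000708 s.

t_p ≈ 0.0000708 s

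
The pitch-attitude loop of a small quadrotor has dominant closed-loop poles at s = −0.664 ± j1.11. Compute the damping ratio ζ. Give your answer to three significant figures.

The poles are at −σ ± jω_d with σ = 0.664 and ω_d = 1.11, so ω_n = √(σ²+ω_d²) = 1.29 rad/s and ζ = σ/ω_n = 0.513.

ζ ≈ 0.513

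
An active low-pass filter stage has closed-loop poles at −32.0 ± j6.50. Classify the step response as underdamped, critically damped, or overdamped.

Since the poles form a complex-conjugate pair with nonzero imaginary part, the response is underdamped.

underdamped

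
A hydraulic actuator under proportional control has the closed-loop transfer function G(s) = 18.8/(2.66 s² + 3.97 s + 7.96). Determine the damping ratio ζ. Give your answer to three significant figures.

Dividing through by 2.66: denominator becomes s² + 1.492 s + 2.992.
So ω_n = √2.992 = 1.73 rad/s and ζ = 1.492/(2·1.73) = 0.431.

ζ ≈ 0.431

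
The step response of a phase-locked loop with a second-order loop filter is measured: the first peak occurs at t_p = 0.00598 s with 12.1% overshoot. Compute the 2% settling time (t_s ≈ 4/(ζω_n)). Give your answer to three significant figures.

t_s ≈ 0.0113 s

ζ from %OS: ζ = |ln 0.121|/√(π²+ln²0.121) = 0.558.
From t_p = π/ω_d, ω_d = π/0.00598 = 525 rad/s, so ω_n = ω_d/√(1−ζ²) = 633 rad/s.
t_s ≈ 4/(ζω_n) = 4/(0.558·633) = 0.0113 s.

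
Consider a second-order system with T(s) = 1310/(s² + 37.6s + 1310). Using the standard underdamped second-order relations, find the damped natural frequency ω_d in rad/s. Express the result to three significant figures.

ω_d ≈ 30.9 rad/s

ω_n = √1310 = 36.2 rad/s; ζ = 37.6/(2·36.2) = 0.519.
The damped frequency ω_d = ω_n√(1−ζ²) = 30.9 rad/s.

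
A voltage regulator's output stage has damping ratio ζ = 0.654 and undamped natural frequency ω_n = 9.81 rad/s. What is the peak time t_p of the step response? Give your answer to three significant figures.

t_p ≈ 0.423 s

The damped frequency is ω_d = ω_n√(1−ζ²) = 9.81·√(1−0.428) = 7.42 rad/s.
Peak time t_p = π/ω_d = π/7.42 = 0.423 s.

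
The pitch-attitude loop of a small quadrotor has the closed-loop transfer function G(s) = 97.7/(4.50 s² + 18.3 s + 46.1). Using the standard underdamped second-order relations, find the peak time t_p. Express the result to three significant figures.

Dividing through by 4.50: denominator becomes s² + 4.067 s + 10.24.
So ω_n = √10.24 = 3.20 rad/s and ζ = 4.067/(2·3.20) = 0.635.
ω_d = 3.20·√(1 − 0.635²) = 2.47 rad/s. t_p = π/ω_d = 1.27 s.

t_p ≈ 1.27 s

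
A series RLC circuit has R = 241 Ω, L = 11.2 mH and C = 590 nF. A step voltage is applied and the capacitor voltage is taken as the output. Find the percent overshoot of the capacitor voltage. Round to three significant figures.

For a series RLC circuit (capacitor voltage as output), ω_n = 1/√(LC) = 1/√(11.2 mH · 590 nF) = 12300 rad/s.
ζ = (R/2)·√(C/L) = (241/2)·√(590 nF/11.2 mH) = 0.875.
%OS = 100 e^{−πζ/√(1−ζ²)} with ζ = 0.875 gives 0.346%.

%OS ≈ 0.346%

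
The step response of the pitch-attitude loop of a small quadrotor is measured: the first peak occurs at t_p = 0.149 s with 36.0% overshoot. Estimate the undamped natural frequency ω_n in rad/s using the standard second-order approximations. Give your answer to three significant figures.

The overshoot fixes ζ = −ln(OS)/√(π²+ln²(OS)) = 0.309.
From t_p = π/ω_d, ω_d = π/0.149 = 21.1 rad/s, so ω_n = ω_d/√(1−ζ²) = 22.2 rad/s.

ω_n ≈ 22.2 rad/s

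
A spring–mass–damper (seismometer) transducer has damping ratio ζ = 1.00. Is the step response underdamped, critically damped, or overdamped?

critically damped

Since ζ = 1, the system is critically damped.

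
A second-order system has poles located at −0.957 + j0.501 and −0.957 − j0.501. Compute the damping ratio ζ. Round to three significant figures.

|pole| = ω_n = √(0.957² + 0.501²) = 1.08 rad/s; ζ = cos θ = σ/ω_n = 0.886.

ζ ≈ 0.886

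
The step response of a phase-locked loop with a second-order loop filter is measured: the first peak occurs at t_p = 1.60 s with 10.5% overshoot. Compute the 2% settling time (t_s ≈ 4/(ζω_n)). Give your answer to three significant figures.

ζ from %OS: ζ = |ln 0.105|/√(π²+ln²0.105) = 0.583.
t_p = π/ω_d ⇒ ω_d = 1.96 rad/s; then ω_n = ω_d/√(1−ζ²) = 2.42 rad/s.
t_s ≈ 4/(ζω_n) = 4/(0.583·2.42) = 2.84 s.

t_s ≈ 2.84 s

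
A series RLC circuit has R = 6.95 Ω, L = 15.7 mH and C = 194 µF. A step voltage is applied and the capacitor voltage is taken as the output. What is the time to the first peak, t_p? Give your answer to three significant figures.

For a series RLC circuit (capacitor voltage as output), ω_n = 1/√(LC) = 1/√(15.7 mH · 194 µF) = 573 rad/s.
ζ = (R/2)·√(C/L) = (6.95/2)·√(194 µF/15.7 mH) = 0.386.
The damped frequency ω_d = ω_n√(1−ζ²) = 529 rad/s. t_p = π/ω_d = 0.00594 s.

t_p ≈ 0.00594 s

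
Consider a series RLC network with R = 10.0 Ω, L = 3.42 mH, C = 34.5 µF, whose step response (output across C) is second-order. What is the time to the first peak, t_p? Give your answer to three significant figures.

For a series RLC circuit (capacitor voltage as output), ω_n = 1/√(LC) = 1/√(3.42 mH · 34.5 µF) = 2910 rad/s.
ζ = (R/2)·√(C/L) = (10.0/2)·√(34.5 µF/3.42 mH) = 0.502.
The damped frequency ω_d = ω_n√(1−ζ²) = 2520 rad/s. t_p = π/ω_d = 0.00125 s.

t_p ≈ 0.00125 s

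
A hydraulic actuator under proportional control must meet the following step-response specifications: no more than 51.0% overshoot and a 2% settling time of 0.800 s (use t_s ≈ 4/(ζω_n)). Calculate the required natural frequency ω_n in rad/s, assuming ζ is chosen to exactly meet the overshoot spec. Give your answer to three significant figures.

ω_n ≈ 23.9 rad/s

Inverting the overshoot relation: ζ = |ln 0.510|/√(π² + ln²0.510) = 0.210.
Then ω_n = 4/(ζ t_s) = 4/(0.210 × 0.800) = 23.9 rad/s.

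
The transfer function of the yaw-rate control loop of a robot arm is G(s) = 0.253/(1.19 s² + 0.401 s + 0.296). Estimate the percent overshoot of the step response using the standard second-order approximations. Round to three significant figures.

%OS ≈ 32.4%

Dividing through by 1.19: denominator becomes s² + 0.3370 s + 0.2487.
So ω_n = √0.2487 = 0.499 rad/s and ζ = 0.3370/(2·0.499) = 0.338.
%OS = 100 e^{−πζ/√(1−ζ²)} with ζ = 0.338 gives 32.4%.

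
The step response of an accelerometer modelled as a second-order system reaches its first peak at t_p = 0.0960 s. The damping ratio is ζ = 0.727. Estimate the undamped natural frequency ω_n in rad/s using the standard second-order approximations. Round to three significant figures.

ω_n ≈ 47.7 rad/s

Peak time t_p = π/ω_d, so ω_d = π/t_p = π/0.0960 = 32.7 rad/s.
ω_n = ω_d/√(1−ζ²) = 32.7/√0.471 = 47.7 rad/s.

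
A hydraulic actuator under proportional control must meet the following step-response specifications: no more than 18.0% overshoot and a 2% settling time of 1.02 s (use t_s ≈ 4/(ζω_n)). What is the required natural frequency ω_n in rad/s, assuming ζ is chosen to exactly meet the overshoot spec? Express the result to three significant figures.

From %OS = 100·exp(−πζ/√(1−ζ²)), invert to get ζ = −ln(OS)/√(π² + ln²(OS)) with OS = 0.180.
−ln 0.180 = 1.715, so ζ = 1.715/√(π² + 2.941) = 0.479.
Then ω_n = 4/(ζ t_s) = 4/(0.479 × 1.02) = 8.19 rad/s.

ω_n ≈ 8.19 rad/s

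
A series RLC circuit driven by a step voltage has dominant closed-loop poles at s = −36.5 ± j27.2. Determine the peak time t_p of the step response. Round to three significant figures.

t_p = π/ω_d with ω_d = 27.2 (the imaginary part), so t_p = 0.115 s.

t_p ≈ 0.115 s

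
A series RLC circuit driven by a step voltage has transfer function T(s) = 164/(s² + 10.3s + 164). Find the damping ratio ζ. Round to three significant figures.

ζ ≈ 0.402

Matching coefficients with s² + 2ζω_n s + ω_n² gives ω_n² = 164 ⇒ ω_n = 12.8 rad/s, and ζ = 10.3/(2ω_n) = 0.402.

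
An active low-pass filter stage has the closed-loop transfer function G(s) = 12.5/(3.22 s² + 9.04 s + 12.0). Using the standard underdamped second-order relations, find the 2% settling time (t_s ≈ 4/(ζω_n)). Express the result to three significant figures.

Dividing through by 3.22: denominator becomes s² + 2.807 s + 3.727.
So ω_n = √3.727 = 1.93 rad/s and ζ = 2.807/(2·1.93) = 0.727.
t_s ≈ 4/(ζω_n) = 2.85 s.

t_s ≈ 2.85 s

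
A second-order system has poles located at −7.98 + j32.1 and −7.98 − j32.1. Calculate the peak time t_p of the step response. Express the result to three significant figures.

t_p ≈ 0.0979 s

t_p = π/ω_d with ω_d = 32.1 (the imaginary part), so t_p = 0.0979 s.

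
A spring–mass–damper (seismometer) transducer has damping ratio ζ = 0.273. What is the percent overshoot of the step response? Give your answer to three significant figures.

For an underdamped second-order system, %OS = 100·exp(−πζ/√(1−ζ²)).
πζ/√(1−ζ²) = π·0.273/√(1−0.0745) = 0.8915, so %OS = 100·e^(−0.8915) = 41.0%.

%OS ≈ 41.0%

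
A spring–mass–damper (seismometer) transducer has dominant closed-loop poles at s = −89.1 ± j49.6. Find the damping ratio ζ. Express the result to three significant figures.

With σ = 89.1, ω_d = 49.6: ω_n = √(σ²+ω_d²) = 102 rad/s, ζ = σ/ω_n = 0.874.

ζ ≈ 0.874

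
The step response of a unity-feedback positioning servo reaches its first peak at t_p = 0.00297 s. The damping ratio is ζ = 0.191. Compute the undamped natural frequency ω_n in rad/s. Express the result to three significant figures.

Peak time t_p = π/ω_d, so ω_d = π/t_p = π/0.00297 = 1060 rad/s.
ω_n = ω_d/√(1−ζ²) = 1060/√0.964 = 1080 rad/s.

ω_n ≈ 1080 rad/s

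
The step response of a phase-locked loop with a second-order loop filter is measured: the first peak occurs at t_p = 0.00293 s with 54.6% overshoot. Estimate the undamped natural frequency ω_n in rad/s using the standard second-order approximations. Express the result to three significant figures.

From the overshoot, ζ = −ln(OS)/√(π²+ln²(OS)) = 0.189.
From t_p = π/ω_d, ω_d = π/0.00293 = 1070 rad/s, so ω_n = ω_d/√(1−ζ²) = 1090 rad/s.

ω_n ≈ 1090 rad/s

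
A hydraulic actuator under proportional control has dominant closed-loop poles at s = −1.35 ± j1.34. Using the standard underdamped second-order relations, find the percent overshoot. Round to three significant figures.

|pole| = ω_n = √(1.35² + 1.34²) = 1.90 rad/s; ζ = cos θ = σ/ω_n = 0.710.
%OS = 100 e^{−πζ/√(1−ζ²)} with ζ = 0.710 gives 4.22%.

%OS ≈ 4.22%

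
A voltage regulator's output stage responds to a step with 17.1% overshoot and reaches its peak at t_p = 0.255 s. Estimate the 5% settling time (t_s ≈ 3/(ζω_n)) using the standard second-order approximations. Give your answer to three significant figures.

t_s ≈ 0.433 s

The overshoot fixes ζ = −ln(OS)/√(π²+ln²(OS)) = 0.490.
t_p = π/ω_d ⇒ ω_d = 12.3 rad/s; then ω_n = ω_d/√(1−ζ²) = 14.1 rad/s.
t_s ≈ 3/(ζω_n) = 3/(0.490·14.1) = 0.433 s.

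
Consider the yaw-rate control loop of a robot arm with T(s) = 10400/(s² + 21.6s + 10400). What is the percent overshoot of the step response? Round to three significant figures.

%OS ≈ 71.6%

ω_n = √10400 = 102 rad/s; ζ = 21.6/(2·102) = 0.106.
Overshoot: exp(−π·0.106/√(1−0.106²)) = 0.716, i.e. 71.6%.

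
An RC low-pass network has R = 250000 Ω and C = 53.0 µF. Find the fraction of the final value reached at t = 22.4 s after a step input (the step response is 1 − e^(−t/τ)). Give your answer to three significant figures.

y/y_∞ ≈ 0.816

τ = RC = 250000 × 53.0 µF = 13.2 s.
y(t)/y_∞ = 1 − e^(−t/τ) = 1 − e^(−22.4/13.2) = 1 − e^(−1.69) = 0.816.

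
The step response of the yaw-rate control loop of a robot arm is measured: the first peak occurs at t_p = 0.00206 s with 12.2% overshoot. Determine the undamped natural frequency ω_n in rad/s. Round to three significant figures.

ω_n ≈ 1840 rad/s

ζ from %OS: ζ = |ln 0.122|/√(π²+ln²0.122) = 0.556.
t_p = π/ω_d ⇒ ω_d = 1530 rad/s; then ω_n = ω_d/√(1−ζ²) = 1840 rad/s.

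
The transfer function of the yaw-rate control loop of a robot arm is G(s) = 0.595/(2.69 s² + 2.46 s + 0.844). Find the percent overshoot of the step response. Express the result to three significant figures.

%OS ≈ 1.18%

Dividing through by 2.69: denominator becomes s² + 0.9145 s + 0.3138.
So ω_n = √0.3138 = 0.560 rad/s and ζ = 0.9145/(2·0.560) = 0.816.
%OS = 100 e^{−πζ/√(1−ζ²)} with ζ = 0.816 gives 1.18%.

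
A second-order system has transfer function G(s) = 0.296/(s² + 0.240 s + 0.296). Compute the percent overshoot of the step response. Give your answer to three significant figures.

%OS ≈ 49.1%

Comparing the denominator to s² + 2ζω_n s + ω_n²: ω_n = √0.296 = 0.544 rad/s, and 2ζω_n = 0.240 so ζ = 0.240/(2·0.544) = 0.221.
%OS = 100·exp(−πζ/√(1−ζ²)) = 49.1%.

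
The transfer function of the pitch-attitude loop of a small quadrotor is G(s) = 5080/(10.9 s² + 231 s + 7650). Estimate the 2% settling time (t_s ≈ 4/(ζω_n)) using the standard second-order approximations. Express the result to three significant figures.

Dividing through by 10.9: denominator becomes s² + 21.19 s + 701.8.
So ω_n = √701.8 = 26.5 rad/s and ζ = 21.19/(2·26.5) = 0.400.
t_s ≈ 4/(ζω_n) = 0.377 s.

t_s ≈ 0.377 s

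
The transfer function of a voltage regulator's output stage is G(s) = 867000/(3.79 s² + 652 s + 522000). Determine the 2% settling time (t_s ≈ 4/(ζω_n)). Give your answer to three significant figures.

t_s ≈ 0.0465 s

Dividing through by 3.79: denominator becomes s² + 172.0 s + 137700.
So ω_n = √137700 = 371 rad/s and ζ = 172.0/(2·371) = 0.232.
t_s ≈ 4/(ζω_n) = 0.0465 s.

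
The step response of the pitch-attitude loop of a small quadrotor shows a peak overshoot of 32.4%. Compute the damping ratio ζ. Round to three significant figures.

ζ = −ln(OS)/√(π² + (ln OS)²). With OS = 0.324, ln OS = −1.127 and ζ = 1.127/3.338 = 0.338.

ζ ≈ 0.338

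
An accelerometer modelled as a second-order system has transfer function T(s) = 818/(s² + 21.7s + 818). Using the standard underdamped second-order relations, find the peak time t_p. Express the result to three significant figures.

ω_n = √818 = 28.6 rad/s; ζ = 21.7/(2·28.6) = 0.379.
ω_d = ω_n√(1−ζ²) = 26.5 rad/s. Then t_p = π/ω_d = 0.119 s.

t_p ≈ 0.119 s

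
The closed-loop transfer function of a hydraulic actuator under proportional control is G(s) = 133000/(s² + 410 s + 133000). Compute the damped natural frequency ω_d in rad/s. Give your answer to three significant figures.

Comparing the denominator to s² + 2ζω_n s + ω_n²: ω_n = √133000 = 365 rad/s, and 2ζω_n = 410 so ζ = 410/(2·365) = 0.562.
ω_d = 365·√(1 − 0.562²) = 302 rad/s.

ω_d ≈ 302 rad/s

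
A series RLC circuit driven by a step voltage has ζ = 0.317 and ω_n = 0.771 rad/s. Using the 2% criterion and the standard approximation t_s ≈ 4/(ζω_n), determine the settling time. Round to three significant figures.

t_s ≈ 4/(ζω_n) = 4/(0.317 × 0.771) = 16.4 s.

t_s ≈ 16.4 s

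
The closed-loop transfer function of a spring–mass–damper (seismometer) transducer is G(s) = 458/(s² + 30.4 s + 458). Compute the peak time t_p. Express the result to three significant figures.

t_p ≈ 0.209 s

ω_n = √458 = 21.4 rad/s; ζ = 30.4/(2·21.4) = 0.710.
The damped frequency ω_d = ω_n√(1−ζ²) = 15.1 rad/s. Then t_p = π/ω_d = 0.209 s.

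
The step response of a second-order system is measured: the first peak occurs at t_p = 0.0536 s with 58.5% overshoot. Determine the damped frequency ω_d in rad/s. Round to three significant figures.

ω_d ≈ 58.6 rad/s

t_p = π/ω_d, so ω_d = π/0.0536 = 58.6 rad/s.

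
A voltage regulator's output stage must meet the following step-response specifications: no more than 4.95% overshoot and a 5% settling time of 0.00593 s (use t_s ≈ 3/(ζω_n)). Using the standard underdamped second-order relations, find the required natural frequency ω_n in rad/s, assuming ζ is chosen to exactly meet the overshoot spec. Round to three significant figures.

ζ = −ln(OS)/√(π² + (ln OS)²). With OS = 0.0495, ln OS = −3.006 and ζ = 3.006/4.348 = 0.691.
Then ω_n = 3/(ζ t_s) = 3/(0.691 × 0.00593) = 732 rad/s.

ω_n ≈ 732 rad/s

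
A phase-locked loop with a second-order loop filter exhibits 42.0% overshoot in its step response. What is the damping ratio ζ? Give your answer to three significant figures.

ζ ≈ 0.266

From %OS = 100·exp(−πζ/√(1−ζ²)), invert to get ζ = −ln(OS)/√(π² + ln²(OS)) with OS = 0.420.
−ln 0.420 = 0.8675, so ζ = 0.8675/√(π² + 0.7526) = 0.266.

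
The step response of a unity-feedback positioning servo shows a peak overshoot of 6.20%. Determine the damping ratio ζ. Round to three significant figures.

ζ ≈ 0.663

Inverting the overshoot relation: ζ = |ln 0.0620|/√(π² + ln²0.0620) = 0.663.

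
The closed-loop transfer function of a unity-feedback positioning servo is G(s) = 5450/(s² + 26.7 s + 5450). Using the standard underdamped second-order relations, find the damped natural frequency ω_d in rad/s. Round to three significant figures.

Matching coefficients with s² + 2ζω_n s + ω_n² gives ω_n² = 5450 ⇒ ω_n = 73.8 rad/s, and ζ = 26.7/(2ω_n) = 0.181.
The damped frequency ω_d = ω_n√(1−ζ²) = 72.6 rad/s.

ω_d ≈ 72.6 rad/s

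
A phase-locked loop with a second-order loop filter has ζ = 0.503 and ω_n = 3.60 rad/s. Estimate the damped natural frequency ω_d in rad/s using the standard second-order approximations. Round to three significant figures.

ω_d = ω_n√(1−ζ²) = 3.60·√0.747 = 3.11 rad/s.

ω_d ≈ 3.11 rad/s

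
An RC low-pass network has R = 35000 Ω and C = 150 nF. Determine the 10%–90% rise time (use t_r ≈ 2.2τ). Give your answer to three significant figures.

t_r ≈ 0.0115 s

τ = RC = 35000 × 150 nF = 0.00525 s.
t_r ≈ 2.2τ = 0.0115 s.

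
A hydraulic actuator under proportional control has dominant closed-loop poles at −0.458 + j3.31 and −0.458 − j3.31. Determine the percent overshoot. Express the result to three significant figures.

|pole| = ω_n = √(0.458² + 3.31²) = 3.34 rad/s; ζ = cos θ = σ/ω_n = 0.137.
%OS = 100·exp(−πζ/√(1−ζ²)) = 64.7%.

%OS ≈ 64.7%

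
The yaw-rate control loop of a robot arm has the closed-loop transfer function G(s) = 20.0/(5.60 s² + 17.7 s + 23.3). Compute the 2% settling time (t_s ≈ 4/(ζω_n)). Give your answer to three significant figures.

Dividing through by 5.60: denominator becomes s² + 3.161 s + 4.161.
So ω_n = √4.161 = 2.04 rad/s and ζ = 3.161/(2·2.04) = 0.775.
t_s ≈ 4/(ζω_n) = 2.53 s.

t_s ≈ 2.53 s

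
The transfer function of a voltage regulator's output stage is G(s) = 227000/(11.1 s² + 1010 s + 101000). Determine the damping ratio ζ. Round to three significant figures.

ζ ≈ 0.477

Dividing through by 11.1: denominator becomes s² + 90.99 s + 9099.
So ω_n = √9099 = 95.4 rad/s and ζ = 90.99/(2·95.4) = 0.477.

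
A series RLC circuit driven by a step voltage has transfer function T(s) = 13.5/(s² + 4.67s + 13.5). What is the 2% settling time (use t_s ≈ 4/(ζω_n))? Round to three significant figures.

t_s ≈ 1.71 s

ω_n = √13.5 = 3.67 rad/s; ζ = 4.67/(2·3.67) = 0.636.
t_s ≈ 4/(ζω_n) = 4/(0.636·3.67) = 1.71 s.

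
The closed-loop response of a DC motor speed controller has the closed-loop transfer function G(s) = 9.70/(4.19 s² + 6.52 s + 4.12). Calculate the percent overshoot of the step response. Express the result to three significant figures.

Dividing through by 4.19: denominator becomes s² + 1.556 s + 0.9833.
So ω_n = √0.9833 = 0.992 rad/s and ζ = 1.556/(2·0.992) = 0.785.
%OS = 100 e^{−πζ/√(1−ζ²)} with ζ = 0.785 gives 1.88%.

%OS ≈ 1.88%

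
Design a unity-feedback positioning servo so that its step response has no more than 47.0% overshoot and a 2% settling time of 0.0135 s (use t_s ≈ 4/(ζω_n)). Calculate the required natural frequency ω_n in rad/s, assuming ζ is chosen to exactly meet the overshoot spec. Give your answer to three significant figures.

ω_n ≈ 1270 rad/s

ζ = −ln(OS)/√(π² + (ln OS)²). With OS = 0.470, ln OS = −0.7550 and ζ = 0.7550/3.231 = 0.234.
From t_s ≈ 4/(ζω_n): ω_n = 4/(ζ·t_s) = 4/(0.234·0.0135) = 1270 rad/s.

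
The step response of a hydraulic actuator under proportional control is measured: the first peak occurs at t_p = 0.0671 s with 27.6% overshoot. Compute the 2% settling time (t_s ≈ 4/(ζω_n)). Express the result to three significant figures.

ζ from %OS: ζ = |ln 0.276|/√(π²+ln²0.276) = 0.379.
From t_p = π/ω_d, ω_d = π/0.0671 = 46.8 rad/s, so ω_n = ω_d/√(1−ζ²) = 50.6 rad/s.
t_s ≈ 4/(ζω_n) = 4/(0.379·50.6) = 0.208 s.

t_s ≈ 0.208 s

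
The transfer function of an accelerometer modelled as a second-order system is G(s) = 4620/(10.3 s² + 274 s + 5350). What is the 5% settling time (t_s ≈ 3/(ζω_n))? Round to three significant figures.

Dividing through by 10.3: denominator becomes s² + 26.60 s + 519.4.
So ω_n = √519.4 = 22.8 rad/s and ζ = 26.60/(2·22.8) = 0.584.
t_s ≈ 3/(ζω_n) = 0.226 s.

t_s ≈ 0.226 s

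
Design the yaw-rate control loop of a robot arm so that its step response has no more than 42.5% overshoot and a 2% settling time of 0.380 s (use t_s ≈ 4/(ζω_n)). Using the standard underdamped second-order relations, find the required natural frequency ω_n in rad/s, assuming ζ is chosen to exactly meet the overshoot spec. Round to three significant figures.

From %OS = 100·exp(−πζ/√(1−ζ²)), invert to get ζ = −ln(OS)/√(π² + ln²(OS)) with OS = 0.425.
−ln 0.425 = 0.8557, so ζ = 0.8557/√(π² + 0.7322) = 0.263.
Then ω_n = 4/(ζ t_s) = 4/(0.263 × 0.380) = 40.1 rad/s.

ω_n ≈ 40.1 rad/s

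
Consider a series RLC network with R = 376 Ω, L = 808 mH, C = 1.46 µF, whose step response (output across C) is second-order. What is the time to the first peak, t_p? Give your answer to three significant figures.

For a series RLC circuit (capacitor voltage as output), ω_n = 1/√(LC) = 1/√(808 mH · 1.46 µF) = 921 rad/s.
ζ = (R/2)·√(C/L) = (376/2)·√(1.46 µF/808 mH) = 0.253.
The damped frequency ω_d = ω_n√(1−ζ²) = 891 rad/s. t_p = π/ω_d = 0.00353 s.

t_p ≈ 0.00353 s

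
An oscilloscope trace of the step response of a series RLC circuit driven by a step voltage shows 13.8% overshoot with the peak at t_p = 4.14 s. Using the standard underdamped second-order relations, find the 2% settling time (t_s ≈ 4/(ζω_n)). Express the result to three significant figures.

t_s ≈ 8.36 s

From the overshoot, ζ = −ln(OS)/√(π²+ln²(OS)) = 0.533.
t_p = π/ω_d ⇒ ω_d = 0.759 rad/s; then ω_n = ω_d/√(1−ζ²) = 0.897 rad/s.
t_s ≈ 4/(ζω_n) = 4/(0.533·0.897) = 8.36 s.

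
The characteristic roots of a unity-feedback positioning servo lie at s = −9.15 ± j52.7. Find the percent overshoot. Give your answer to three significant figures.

%OS ≈ 58.0%

With σ = 9.15, ω_d = 52.7: ω_n = √(σ²+ω_d²) = 53.5 rad/s, ζ = σ/ω_n = 0.171.
Overshoot: exp(−π·0.171/√(1−0.171²)) = 0.580, i.e. 58.0%.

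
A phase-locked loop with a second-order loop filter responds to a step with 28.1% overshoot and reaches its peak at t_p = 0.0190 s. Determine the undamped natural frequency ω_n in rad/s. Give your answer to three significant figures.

ω_n ≈ 178 rad/s

The overshoot fixes ζ = −ln(OS)/√(π²+ln²(OS)) = 0.375.
From t_p = π/ω_d, ω_d = π/0.0190 = 165 rad/s, so ω_n = ω_d/√(1−ζ²) = 178 rad/s.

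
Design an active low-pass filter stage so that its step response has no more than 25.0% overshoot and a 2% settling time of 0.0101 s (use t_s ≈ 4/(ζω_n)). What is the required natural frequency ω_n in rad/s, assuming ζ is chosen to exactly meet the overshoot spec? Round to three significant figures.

ω_n ≈ 981 rad/s

Inverting the overshoot relation: ζ = |ln 0.250|/√(π² + ln²0.250) = 0.404.
From t_s ≈ 4/(ζω_n): ω_n = 4/(ζ·t_s) = 4/(0.404·0.0101) = 981 rad/s.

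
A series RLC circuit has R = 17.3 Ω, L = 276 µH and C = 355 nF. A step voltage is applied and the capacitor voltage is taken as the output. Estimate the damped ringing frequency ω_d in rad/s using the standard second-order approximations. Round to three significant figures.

For a series RLC circuit (capacitor voltage as output), ω_n = 1/√(LC) = 1/√(276 µH · 355 nF) = 101000 rad/s.
ζ = (R/2)·√(C/L) = (17.3/2)·√(355 nF/276 µH) = 0.310.
ω_d = ω_n√(1−ζ²) = 96000 rad/s.

ω_d ≈ 96000 rad/s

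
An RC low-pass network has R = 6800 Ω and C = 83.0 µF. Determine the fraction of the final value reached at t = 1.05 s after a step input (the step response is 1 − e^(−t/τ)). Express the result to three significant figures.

y/y_∞ ≈ 0.844

τ = RC = 6800 × 83.0 µF = 0.564 s.
y(t)/y_∞ = 1 − e^(−t/τ) = 1 − e^(−1.05/0.564) = 1 − e^(−1.86) = 0.844.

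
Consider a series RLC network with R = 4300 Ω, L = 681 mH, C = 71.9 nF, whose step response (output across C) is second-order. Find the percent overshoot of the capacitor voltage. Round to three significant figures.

For a series RLC circuit (capacitor voltage as output), ω_n = 1/√(LC) = 1/√(681 mH · 71.9 nF) = 4520 rad/s.
ζ = (R/2)·√(C/L) = (4300/2)·√(71.9 nF/681 mH) = 0.699.
Overshoot: exp(−π·0.699/√(1−0.699²)) = 0.0465, i.e. 4.65%.

%OS ≈ 4.65%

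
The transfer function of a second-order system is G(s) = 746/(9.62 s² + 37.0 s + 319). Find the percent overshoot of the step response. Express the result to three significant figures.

Dividing through by 9.62: denominator becomes s² + 3.846 s + 33.16.
So ω_n = √33.16 = 5.76 rad/s and ζ = 3.846/(2·5.76) = 0.334.
%OS = 100·exp(−πζ/√(1−ζ²)) = 32.9%.

%OS ≈ 32.9%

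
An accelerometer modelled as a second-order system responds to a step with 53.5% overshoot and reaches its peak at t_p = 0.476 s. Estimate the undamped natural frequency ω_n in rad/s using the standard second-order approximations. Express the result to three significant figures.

ω_n ≈ 6.73 rad/s

From the overshoot, ζ = −ln(OS)/√(π²+ln²(OS)) = 0.195.
t_p = π/ω_d ⇒ ω_d = 6.60 rad/s; then ω_n = ω_d/√(1−ζ²) = 6.73 rad/s.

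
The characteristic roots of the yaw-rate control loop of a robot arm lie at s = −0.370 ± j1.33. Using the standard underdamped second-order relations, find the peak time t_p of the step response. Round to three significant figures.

t_p = π/ω_d with ω_d = 1.33 (the imaginary part), so t_p = 2.36 s.

t_p ≈ 2.36 s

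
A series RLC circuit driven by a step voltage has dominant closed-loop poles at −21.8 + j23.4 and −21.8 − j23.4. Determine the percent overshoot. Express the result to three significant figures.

%OS ≈ 5.36%

With σ = 21.8, ω_d = 23.4: ω_n = √(σ²+ω_d²) = 32.0 rad/s, ζ = σ/ω_n = 0.682.
%OS = 100·exp(−πζ/√(1−ζ²)) = 5.36%.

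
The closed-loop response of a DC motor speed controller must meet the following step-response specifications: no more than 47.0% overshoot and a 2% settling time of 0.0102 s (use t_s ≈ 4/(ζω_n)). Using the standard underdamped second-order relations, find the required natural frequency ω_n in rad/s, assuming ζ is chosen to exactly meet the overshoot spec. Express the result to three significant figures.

ω_n ≈ 1680 rad/s

Inverting the overshoot relation: ζ = |ln 0.470|/√(π² + ln²0.470) = 0.234.
From t_s ≈ 4/(ζω_n): ω_n = 4/(ζ·t_s) = 4/(0.234·0.0102) = 1680 rad/s.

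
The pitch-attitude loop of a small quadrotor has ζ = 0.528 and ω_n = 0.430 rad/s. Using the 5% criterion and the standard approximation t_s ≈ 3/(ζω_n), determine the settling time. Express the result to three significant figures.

t_s ≈ 3/(ζω_n) = 3/(0.528 × 0.430) = 13.2 s.

t_s ≈ 13.2 s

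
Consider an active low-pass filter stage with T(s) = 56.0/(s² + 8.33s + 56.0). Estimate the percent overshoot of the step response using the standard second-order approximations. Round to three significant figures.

ω_n = √56.0 = 7.48 rad/s; ζ = 8.33/(2·7.48) = 0.557.
Overshoot: exp(−π·0.557/√(1−0.557²)) = 0.122, i.e. 12.2%.

%OS ≈ 12.2%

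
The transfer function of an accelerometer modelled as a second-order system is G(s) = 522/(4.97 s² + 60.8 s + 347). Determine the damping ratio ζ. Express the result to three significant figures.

Dividing through by 4.97: denominator becomes s² + 12.23 s + 69.82.
So ω_n = √69.82 = 8.36 rad/s and ζ = 12.23/(2·8.36) = 0.732.

ζ ≈ 0.732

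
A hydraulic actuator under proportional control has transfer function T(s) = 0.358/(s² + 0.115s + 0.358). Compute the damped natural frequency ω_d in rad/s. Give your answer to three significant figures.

ω_n = √0.358 = 0.598 rad/s; ζ = 0.115/(2·0.598) = 0.0961.
ω_d = ω_n√(1−ζ²) = 0.596 rad/s.

ω_d ≈ 0.596 rad/s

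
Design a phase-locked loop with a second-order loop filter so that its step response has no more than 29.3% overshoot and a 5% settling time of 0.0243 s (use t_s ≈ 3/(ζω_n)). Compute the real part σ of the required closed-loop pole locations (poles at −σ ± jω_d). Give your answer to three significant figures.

σ ≈ 123

The settling-time spec alone fixes σ = ζω_n = 3/t_s = 3/0.0243 = 123.
(Overshoot then fixes ζ = 0.364 and hence ω_d = σ·√(1−ζ²)/ζ = 316 rad/s.)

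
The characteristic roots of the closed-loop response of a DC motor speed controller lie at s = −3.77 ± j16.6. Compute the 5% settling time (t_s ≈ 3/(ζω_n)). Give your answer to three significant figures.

t_s ≈ 0.796 s

For poles at −σ ± jω_d, ζω_n = σ = 3.77, so t_s ≈ 3/σ = 0.796 s.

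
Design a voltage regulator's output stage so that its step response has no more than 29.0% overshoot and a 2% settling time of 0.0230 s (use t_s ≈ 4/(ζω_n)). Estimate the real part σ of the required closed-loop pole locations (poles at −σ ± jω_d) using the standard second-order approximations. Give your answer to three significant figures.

σ ≈ 174

The settling-time spec alone fixes σ = ζω_n = 4/t_s = 4/0.0230 = 174.
(Overshoot then fixes ζ = 0.367 and hence ω_d = σ·√(1−ζ²)/ζ = 441 rad/s.)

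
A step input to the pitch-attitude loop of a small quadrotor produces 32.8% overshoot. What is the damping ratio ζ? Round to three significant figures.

ζ = −ln(OS)/√(π² + (ln OS)²). With OS = 0.328, ln OS = −1.115 and ζ = 1.115/3.334 = 0.334.

ζ ≈ 0.334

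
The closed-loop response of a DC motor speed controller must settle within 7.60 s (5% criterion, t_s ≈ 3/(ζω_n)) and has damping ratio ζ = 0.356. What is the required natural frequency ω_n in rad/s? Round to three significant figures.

Rearranging t_s ≈ 3/(ζω_n) gives ω_n = 3/(ζ·t_s) = 3/(0.356 × 7.60) = 1.11 rad/s.

ω_n ≈ 1.11 rad/s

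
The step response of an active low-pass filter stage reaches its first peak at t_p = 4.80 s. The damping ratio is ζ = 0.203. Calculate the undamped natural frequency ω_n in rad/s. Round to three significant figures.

Peak time t_p = π/ω_d, so ω_d = π/t_p = π/4.80 = 0.654 rad/s.
ω_n = ω_d/√(1−ζ²) = 0.654/√0.959 = 0.668 rad/s.

ω_n ≈ 0.668 rad/s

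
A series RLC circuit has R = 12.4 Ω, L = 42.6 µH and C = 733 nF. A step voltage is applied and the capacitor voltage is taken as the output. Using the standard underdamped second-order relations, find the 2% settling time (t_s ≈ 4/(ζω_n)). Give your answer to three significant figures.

t_s ≈ 0.0000275 s

For a series RLC circuit (capacitor voltage as output), ω_n = 1/√(LC) = 1/√(42.6 µH · 733 nF) = 179000 rad/s.
ζ = (R/2)·√(C/L) = (12.4/2)·√(733 nF/42.6 µH) = 0.813.
t_s ≈ 4/(ζω_n) = 0.0000275 s.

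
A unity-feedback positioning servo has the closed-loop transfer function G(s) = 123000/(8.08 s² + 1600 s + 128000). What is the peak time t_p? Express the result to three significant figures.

t_p ≈ 0.0404 s

Dividing through by 8.08: denominator becomes s² + 198.0 s + 15840.
So ω_n = √15840 = 126 rad/s and ζ = 198.0/(2·126) = 0.787.
ω_d = ω_n√(1−ζ²) = 77.7 rad/s. t_p = π/ω_d = 0.0404 s.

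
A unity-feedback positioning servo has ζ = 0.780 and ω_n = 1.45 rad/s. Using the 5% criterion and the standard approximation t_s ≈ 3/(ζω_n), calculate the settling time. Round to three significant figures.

t_s ≈ 2.65 s

t_s ≈ 3/(ζω_n) = 3/(0.780 × 1.45) = 2.65 s.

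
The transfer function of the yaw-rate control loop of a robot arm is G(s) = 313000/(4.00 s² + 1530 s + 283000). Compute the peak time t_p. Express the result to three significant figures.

t_p ≈ 0.0170 s

Dividing through by 4.00: denominator becomes s² + 382.5 s + 70750.
So ω_n = √70750 = 266 rad/s and ζ = 382.5/(2·266) = 0.719.
ω_d = ω_n√(1−ζ²) = 185 rad/s. t_p = π/ω_d = 0.0170 s.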